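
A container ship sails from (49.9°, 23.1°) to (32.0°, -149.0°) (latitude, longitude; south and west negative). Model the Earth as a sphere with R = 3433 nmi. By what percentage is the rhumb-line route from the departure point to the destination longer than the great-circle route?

Great circle: σ = 1.7069 rad → d_gc = Rσ = 5859.9 nmi
Rhumb: Δφ = -0.3124, Δλ = -3.0037, Δψ = -0.4179, q = Δφ/Δψ = 0.7475 → d_rh = R√(Δφ²+q²Δλ²) = 7782.4 nmi
Excess = (7782.4 − 5859.9) / 5859.9 = 1922.5 / 5859.9 = 32.81% ≈ 32.8%

32.8%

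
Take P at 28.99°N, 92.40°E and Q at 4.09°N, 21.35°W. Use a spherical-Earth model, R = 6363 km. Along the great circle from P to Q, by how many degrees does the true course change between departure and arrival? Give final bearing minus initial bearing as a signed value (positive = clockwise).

Initial bearing θ₁ = atan2(sin Δλ cos φ₂, cos φ₁ sin φ₂ − sin φ₁ cos φ₂ cos Δλ) = 285.73°
Final bearing θ₂ = (initial bearing from the destination back to the start) + 180° = 237.58°
Δθ = θ₂ − θ₁ = -48.1°

-48.1°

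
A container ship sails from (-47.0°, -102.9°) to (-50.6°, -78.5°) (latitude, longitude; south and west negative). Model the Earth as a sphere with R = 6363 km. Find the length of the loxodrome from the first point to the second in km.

Rhumb course C = atan2(Δλ, Δψ) with Δψ = ln[tan(π/4+φ₂/2)/tan(π/4+φ₁/2)] = -0.0954, Δλ = +0.4259 → C = 102.63°
d = R·|Δφ| / |cos C| = 6363·0.06283 / 0.21870 = 1828 km

1828 km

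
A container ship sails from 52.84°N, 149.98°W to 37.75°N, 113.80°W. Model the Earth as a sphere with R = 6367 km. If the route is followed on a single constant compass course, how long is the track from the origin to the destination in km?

3266 km

Δψ = ln[tan(π/4+φ₂/2)/tan(π/4+φ₁/2)] = -0.3777;  Δφ = -0.2634 rad,  Δλ = +0.6315 rad
q = Δφ/Δψ = 0.6972
d = R·√(Δφ² + q²Δλ²) = 6367·0.51303 = 3266 km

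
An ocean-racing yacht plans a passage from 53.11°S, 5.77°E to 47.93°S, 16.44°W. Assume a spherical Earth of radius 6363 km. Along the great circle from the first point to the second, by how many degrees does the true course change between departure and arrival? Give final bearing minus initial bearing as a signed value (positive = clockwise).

+17.2°

At departure: θ₁ = atan2(sin Δλ cos φ₂, cos φ₁ sin φ₂ − sin φ₁ cos φ₂ cos Δλ) = 281.28°
At arrival: θ₂ = atan2(sin Δλ cos φ₁, −cos φ₂ sin φ₁ + sin φ₂ cos φ₁ cos Δλ) = 298.53°
Δθ = θ₂ − θ₁ = +17.2°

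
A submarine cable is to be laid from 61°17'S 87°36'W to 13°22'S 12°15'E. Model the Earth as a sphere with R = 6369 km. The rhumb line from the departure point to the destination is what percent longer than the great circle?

Great circle: σ = 1.4477 rad → d_gc = Rσ = 9220.4 km
Rhumb: Δφ = +0.8363, Δλ = +1.7427, Δψ = +1.1272, q = Δφ/Δψ = 0.7419 → d_rh = R√(Δφ²+q²Δλ²) = 9807.3 km
Excess = (9807.3 − 9220.4) / 9220.4 = 586.9 / 9220.4 = 6.37% ≈ 6.4%

6.4%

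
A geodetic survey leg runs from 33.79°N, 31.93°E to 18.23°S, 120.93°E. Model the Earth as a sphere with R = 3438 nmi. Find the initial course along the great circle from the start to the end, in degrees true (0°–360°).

105.8°

N = sin Δλ·cos φ₂ = +0.9497;  D = cos φ₁ sin φ₂ − sin φ₁ cos φ₂ cos Δλ = -0.2692
initial course = atan2(N, D) = 105.83°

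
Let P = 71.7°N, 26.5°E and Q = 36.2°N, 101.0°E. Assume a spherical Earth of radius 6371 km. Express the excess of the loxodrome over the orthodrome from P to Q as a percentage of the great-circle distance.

Great circle: σ = 0.8912 rad → d_gc = Rσ = 5678.1 km
Rhumb: Δφ = -0.6196, Δλ = +1.3003, Δψ = -1.1473, q = Δφ/Δψ = 0.5400 → d_rh = R√(Δφ²+q²Δλ²) = 5966.2 km
Excess = (5966.2 − 5678.1) / 5678.1 = 288.1 / 5678.1 = 5.07% ≈ 5.1%

5.1%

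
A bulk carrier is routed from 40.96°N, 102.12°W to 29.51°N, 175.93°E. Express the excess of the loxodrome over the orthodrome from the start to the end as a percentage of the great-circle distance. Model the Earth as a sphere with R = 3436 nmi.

3.4%

Great circle: σ = 1.1429 rad → d_gc = Rσ = 3927.1 nmi
Rhumb: Δφ = -0.1998, Δλ = -1.4303, Δψ = -0.2455, q = Δφ/Δψ = 0.8141 → d_rh = R√(Δφ²+q²Δλ²) = 4059.2 nmi
Excess = (4059.2 − 3927.1) / 3927.1 = 132.1 / 3927.1 = 3.36% ≈ 3.4%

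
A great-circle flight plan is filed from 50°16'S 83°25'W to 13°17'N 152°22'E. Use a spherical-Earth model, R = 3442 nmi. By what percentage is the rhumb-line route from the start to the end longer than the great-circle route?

4.4%

Great circle: σ = 2.1253 rad → d_gc = Rσ = 7315.3 nmi
Rhumb: Δφ = +1.1092, Δλ = -2.1680, Δψ = +1.2519, q = Δφ/Δψ = 0.8860 → d_rh = R√(Δφ²+q²Δλ²) = 7634.5 nmi
Excess = (7634.5 − 7315.3) / 7315.3 = 319.2 / 7315.3 = 4.36% ≈ 4.4%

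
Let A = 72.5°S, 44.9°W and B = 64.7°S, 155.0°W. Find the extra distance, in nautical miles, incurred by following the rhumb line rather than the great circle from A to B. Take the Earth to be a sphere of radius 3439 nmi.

323 nmi

Great circle: cos σ = sin φ₁ sin φ₂ + cos φ₁ cos φ₂ cos Δλ,  σ = 0.6127 rad → d_gc = 2107.2 nmi
Rhumb line: Δψ = +0.3772, q = Δφ/Δψ = 0.3609, d_rh = R√(Δφ²+q²Δλ²) = 2430.4 nmi
Excess = 2430.4 − 2107.2 = 323.2 ≈ 323 nmi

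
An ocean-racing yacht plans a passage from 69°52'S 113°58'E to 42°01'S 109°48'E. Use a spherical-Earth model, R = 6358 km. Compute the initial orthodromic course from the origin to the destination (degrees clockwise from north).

θ = atan2( sin Δλ·cos φ₂ ,  cos φ₁ sin φ₂ − sin φ₁ cos φ₂ cos Δλ )
  = atan2(-0.0540, +0.4653) = 353.38°

353.4°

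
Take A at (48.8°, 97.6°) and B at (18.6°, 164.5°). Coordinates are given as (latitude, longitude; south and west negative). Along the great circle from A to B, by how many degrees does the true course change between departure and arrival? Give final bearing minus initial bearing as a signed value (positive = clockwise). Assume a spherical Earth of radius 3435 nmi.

At departure: θ₁ = atan2(sin Δλ cos φ₂, cos φ₁ sin φ₂ − sin φ₁ cos φ₂ cos Δλ) = 94.57°
At arrival: θ₂ = atan2(sin Δλ cos φ₁, −cos φ₂ sin φ₁ + sin φ₂ cos φ₁ cos Δλ) = 136.15°
Δθ = θ₂ − θ₁ = +41.6°

+41.6°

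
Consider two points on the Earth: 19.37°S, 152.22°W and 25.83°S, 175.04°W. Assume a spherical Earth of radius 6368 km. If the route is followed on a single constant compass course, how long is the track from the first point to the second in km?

Rhumb course C = atan2(Δλ, Δψ) with Δψ = ln[tan(π/4+φ₂/2)/tan(π/4+φ₁/2)] = -0.1222, Δλ = -0.3983 → C = 252.94°
d = R·|Δφ| / |cos C| = 6368·0.11275 / 0.29335 = 2448 km

2448 km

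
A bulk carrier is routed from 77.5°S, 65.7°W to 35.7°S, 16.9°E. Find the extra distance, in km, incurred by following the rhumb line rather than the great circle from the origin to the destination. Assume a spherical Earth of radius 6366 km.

Great circle: cos σ = sin φ₁ sin φ₂ + cos φ₁ cos φ₂ cos Δλ,  σ = 0.9368 rad → d_gc = 5963.844 km
Rhumb line: Δψ = +1.5439, q = Δφ/Δψ = 0.4726, d_rh = R√(Δφ²+q²Δλ²) = 6354.335 km
Excess = 6354.335 − 5963.844 = 390.491 ≈ 390 km

390 km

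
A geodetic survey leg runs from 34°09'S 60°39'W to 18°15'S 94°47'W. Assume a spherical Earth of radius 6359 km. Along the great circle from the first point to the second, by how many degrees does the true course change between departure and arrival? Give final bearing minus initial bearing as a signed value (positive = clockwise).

Initial bearing θ₁ = atan2(sin Δλ cos φ₂, cos φ₁ sin φ₂ − sin φ₁ cos φ₂ cos Δλ) = 288.87°
Final bearing θ₂ = (initial bearing from the destination back to the start) + 180° = 304.45°
Δθ = θ₂ − θ₁ = +15.6°

+15.6°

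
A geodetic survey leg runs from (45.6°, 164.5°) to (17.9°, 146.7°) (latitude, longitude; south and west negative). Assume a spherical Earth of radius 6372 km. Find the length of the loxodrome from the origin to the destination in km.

3497 km

Δψ = ln[tan(π/4+φ₂/2)/tan(π/4+φ₁/2)] = -0.5786;  Δφ = -0.4835 rad,  Δλ = -0.3107 rad
q = Δφ/Δψ = 0.8355
d = R·√(Δφ² + q²Δλ²) = 6372·0.54873 = 3497 km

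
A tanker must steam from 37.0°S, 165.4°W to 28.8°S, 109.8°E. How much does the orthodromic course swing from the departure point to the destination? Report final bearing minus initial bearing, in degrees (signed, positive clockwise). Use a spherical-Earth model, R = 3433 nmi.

+52.9°

At departure: θ₁ = atan2(sin Δλ cos φ₂, cos φ₁ sin φ₂ − sin φ₁ cos φ₂ cos Δλ) = 248.89°
At arrival: θ₂ = atan2(sin Δλ cos φ₁, −cos φ₂ sin φ₁ + sin φ₂ cos φ₁ cos Δλ) = 301.77°
Δθ = θ₂ − θ₁ = +52.9°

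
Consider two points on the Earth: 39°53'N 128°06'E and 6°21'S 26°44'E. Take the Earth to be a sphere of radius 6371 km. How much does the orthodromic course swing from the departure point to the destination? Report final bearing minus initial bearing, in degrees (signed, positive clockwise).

-41.9°

At departure: θ₁ = atan2(sin Δλ cos φ₂, cos φ₁ sin φ₂ − sin φ₁ cos φ₂ cos Δλ) = 272.39°
At arrival: θ₂ = atan2(sin Δλ cos φ₁, −cos φ₂ sin φ₁ + sin φ₂ cos φ₁ cos Δλ) = 230.48°
Δθ = θ₂ − θ₁ = -41.9°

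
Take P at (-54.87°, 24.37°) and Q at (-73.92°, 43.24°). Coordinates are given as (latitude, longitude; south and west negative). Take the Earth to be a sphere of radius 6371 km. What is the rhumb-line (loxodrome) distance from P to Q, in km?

Rhumb course C = atan2(Δλ, Δψ) with Δψ = ln[tan(π/4+φ₂/2)/tan(π/4+φ₁/2)] = -0.8069, Δλ = +0.3293 → C = 157.80°
d = R·|Δφ| / |cos C| = 6371·0.33249 / 0.92585 = 2288 km

2288 km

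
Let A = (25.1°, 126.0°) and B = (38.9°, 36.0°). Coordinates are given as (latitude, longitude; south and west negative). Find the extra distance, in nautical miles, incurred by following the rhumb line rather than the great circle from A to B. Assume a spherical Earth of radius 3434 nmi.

Great circle: cos σ = sin φ₁ sin φ₂ + cos φ₁ cos φ₂ cos Δλ,  σ = 1.3012 rad → d_gc = 4468.2 nmi
Rhumb line: Δψ = +0.2852, q = Δφ/Δψ = 0.8444, d_rh = R√(Δφ²+q²Δλ²) = 4629.2 nmi
Excess = 4629.2 − 4468.2 = 161.0 ≈ 161 nmi

161 nmi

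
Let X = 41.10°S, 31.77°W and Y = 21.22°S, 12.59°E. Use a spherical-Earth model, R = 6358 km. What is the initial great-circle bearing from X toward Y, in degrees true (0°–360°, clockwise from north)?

θ = atan2( sin Δλ·cos φ₂ ,  cos φ₁ sin φ₂ − sin φ₁ cos φ₂ cos Δλ )
  = atan2(+0.6518, +0.1654) = 75.76°

75.8°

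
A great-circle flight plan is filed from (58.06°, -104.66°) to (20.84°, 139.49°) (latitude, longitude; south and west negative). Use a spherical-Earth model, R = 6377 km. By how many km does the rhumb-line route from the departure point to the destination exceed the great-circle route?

924 km

Great circle: cos σ = sin φ₁ sin φ₂ + cos φ₁ cos φ₂ cos Δλ,  σ = 1.4844 rad → d_gc = 9465.8 km
Rhumb line: Δψ = -0.8791, q = Δφ/Δψ = 0.7389, d_rh = R√(Δφ²+q²Δλ²) = 10389.5 km
Excess = 10389.5 − 9465.8 = 923.7 ≈ 924 km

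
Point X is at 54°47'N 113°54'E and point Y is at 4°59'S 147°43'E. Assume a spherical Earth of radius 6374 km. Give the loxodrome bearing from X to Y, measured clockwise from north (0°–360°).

Δψ = ln[tan(π/4+φ₂/2)/tan(π/4+φ₁/2)] = -1.2347
Δλ = +0.5902 rad (taken the short way round)
course = atan2(Δλ, Δψ) = 154.45°

154.5°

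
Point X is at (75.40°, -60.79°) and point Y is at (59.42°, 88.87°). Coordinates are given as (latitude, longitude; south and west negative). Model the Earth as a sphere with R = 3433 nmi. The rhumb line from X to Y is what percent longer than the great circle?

Great circle: σ = 0.7635 rad → d_gc = Rσ = 2621.0 nmi
Rhumb: Δφ = -0.2789, Δλ = +2.6121, Δψ = -0.7580, q = Δφ/Δψ = 0.3679 → d_rh = R√(Δφ²+q²Δλ²) = 3435.4 nmi
Excess = (3435.4 − 2621.0) / 2621.0 = 814.4 / 2621.0 = 31.07% ≈ 31.1%

31.1%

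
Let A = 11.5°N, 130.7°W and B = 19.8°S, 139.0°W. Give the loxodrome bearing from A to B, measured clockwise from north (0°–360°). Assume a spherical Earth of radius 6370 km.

Meridional parts: M(φ₁)=+0.2021, M(φ₂)=-0.3527 → ΔM = -0.5547;  Δλ = -0.1449 rad
tan C = Δλ / ΔM = +0.2611 → C = 194.64°

194.6°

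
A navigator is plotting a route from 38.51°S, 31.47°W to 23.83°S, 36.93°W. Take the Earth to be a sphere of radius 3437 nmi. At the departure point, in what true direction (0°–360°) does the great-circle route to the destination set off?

θ = atan2( sin Δλ·cos φ₂ ,  cos φ₁ sin φ₂ − sin φ₁ cos φ₂ cos Δλ )
  = atan2(-0.0870, +0.2508) = 340.86°

340.9°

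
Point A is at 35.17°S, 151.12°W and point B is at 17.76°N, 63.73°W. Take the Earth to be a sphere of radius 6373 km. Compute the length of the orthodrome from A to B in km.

10907 km

cos σ = sin φ₁ sin φ₂ + cos φ₁ cos φ₂ cos Δλ
      = sin(-35.17°)sin(17.76°) + cos(-35.17°)cos(17.76°)cos(87.39°) = -0.1402
σ = 98.062° → d = Rσ = 6373·1.71151 = 10907 km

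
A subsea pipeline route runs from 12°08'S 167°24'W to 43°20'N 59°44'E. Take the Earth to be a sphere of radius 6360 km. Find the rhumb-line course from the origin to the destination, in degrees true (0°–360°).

Meridional parts: M(φ₁)=-0.2134, M(φ₂)=+0.8408 → ΔM = +1.0542;  Δλ = -2.3190 rad
tan C = Δλ / ΔM = -2.1998 → C = 294.45°

294.4°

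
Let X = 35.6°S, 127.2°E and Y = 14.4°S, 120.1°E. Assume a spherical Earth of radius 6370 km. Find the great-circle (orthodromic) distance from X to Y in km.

2461 km

Haversine: a = sin²(Δφ/2)+cos φ₁ cos φ₂ sin²(Δλ/2) = 0.03686;  σ = 2·atan2(√a,√(1−a))
σ = 22.137° → d = Rσ = 6370·0.38637 = 2461 km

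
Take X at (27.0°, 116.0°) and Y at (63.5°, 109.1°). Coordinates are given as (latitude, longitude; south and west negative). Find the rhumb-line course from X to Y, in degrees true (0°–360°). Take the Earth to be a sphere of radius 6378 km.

Meridional parts: M(φ₁)=+0.4897, M(φ₂)=+1.4462 → ΔM = +0.9565;  Δλ = -0.1204 rad
tan C = Δλ / ΔM = -0.1259 → C = 352.82°

352.8°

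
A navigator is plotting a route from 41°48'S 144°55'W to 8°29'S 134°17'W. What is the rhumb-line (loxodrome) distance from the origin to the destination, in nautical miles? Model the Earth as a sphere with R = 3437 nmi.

Δψ = ln[tan(π/4+φ₂/2)/tan(π/4+φ₁/2)] = +0.6559;  Δφ = +0.5815 rad,  Δλ = +0.1856 rad
q = Δφ/Δψ = 0.8866
d = R·√(Δφ² + q²Δλ²) = 3437·0.60432 = 2077 nmi

2077 nmi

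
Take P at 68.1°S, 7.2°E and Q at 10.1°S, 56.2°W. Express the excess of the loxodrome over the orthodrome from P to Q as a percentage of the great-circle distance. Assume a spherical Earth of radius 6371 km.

2.5%

Great circle: σ = 1.2375 rad → d_gc = Rσ = 7884.3 km
Rhumb: Δφ = +1.0123, Δλ = -1.1065, Δψ = +1.4654, q = Δφ/Δψ = 0.6908 → d_rh = R√(Δφ²+q²Δλ²) = 8081.4 km
Excess = (8081.4 − 7884.3) / 7884.3 = 197.1 / 7884.3 = 2.50% ≈ 2.5%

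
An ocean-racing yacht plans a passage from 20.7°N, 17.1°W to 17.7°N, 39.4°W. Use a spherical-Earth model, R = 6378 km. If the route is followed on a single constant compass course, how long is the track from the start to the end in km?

2368 km

Rhumb course C = atan2(Δλ, Δψ) with Δψ = ln[tan(π/4+φ₂/2)/tan(π/4+φ₁/2)] = -0.0555, Δλ = -0.3892 → C = 261.89°
d = R·|Δφ| / |cos C| = 6378·0.05236 / 0.14105 = 2368 km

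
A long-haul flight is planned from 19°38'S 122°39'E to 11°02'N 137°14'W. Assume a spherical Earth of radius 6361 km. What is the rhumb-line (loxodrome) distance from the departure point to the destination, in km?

Rhumb course C = atan2(Δλ, Δψ) with Δψ = ln[tan(π/4+φ₂/2)/tan(π/4+φ₁/2)] = +0.5433, Δλ = +1.7474 → C = 72.73°
d = R·|Δφ| / |cos C| = 6361·0.53523 / 0.29693 = 11466 km

11466 km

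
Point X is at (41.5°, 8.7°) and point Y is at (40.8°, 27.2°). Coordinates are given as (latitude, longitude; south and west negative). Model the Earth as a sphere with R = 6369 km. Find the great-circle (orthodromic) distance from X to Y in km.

1547 km

cos σ = sin φ₁ sin φ₂ + cos φ₁ cos φ₂ cos Δλ
      = sin(41.50°)sin(40.80°) + cos(41.50°)cos(40.80°)cos(18.50°) = 0.9706
σ = 13.921° → d = Rσ = 6369·0.24297 = 1547 km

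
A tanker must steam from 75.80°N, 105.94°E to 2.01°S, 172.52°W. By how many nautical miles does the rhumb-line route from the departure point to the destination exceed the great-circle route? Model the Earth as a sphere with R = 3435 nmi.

Great circle: cos σ = sin φ₁ sin φ₂ + cos φ₁ cos φ₂ cos Δλ,  σ = 1.5687 rad → d_gc = 5388.59 nmi
Rhumb line: Δψ = -2.1181, q = Δφ/Δψ = 0.6412, d_rh = R√(Δφ²+q²Δλ²) = 5620.06 nmi
Excess = 5620.06 − 5388.59 = 231.47 ≈ 231 nmi

231 nmi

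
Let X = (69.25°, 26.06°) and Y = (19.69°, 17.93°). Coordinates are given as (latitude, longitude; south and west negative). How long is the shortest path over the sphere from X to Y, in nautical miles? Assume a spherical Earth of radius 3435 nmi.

Haversine: a = sin²(Δφ/2)+cos φ₁ cos φ₂ sin²(Δλ/2) = 0.17735;  σ = 2·atan2(√a,√(1−a))
σ = 49.812° → d = Rσ = 3435·0.86938 = 2986 nmi

2986 nmi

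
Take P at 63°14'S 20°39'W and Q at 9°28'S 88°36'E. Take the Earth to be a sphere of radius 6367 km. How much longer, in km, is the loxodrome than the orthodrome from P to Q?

781 km

Great circle: cos σ = sin φ₁ sin φ₂ + cos φ₁ cos φ₂ cos Δλ,  σ = 1.5704 rad → d_gc = 9998.76 km
Rhumb line: Δψ = +1.2698, q = Δφ/Δψ = 0.7390, d_rh = R√(Δφ²+q²Δλ²) = 10779.31 km
Excess = 10779.31 − 9998.76 = 780.55 ≈ 781 km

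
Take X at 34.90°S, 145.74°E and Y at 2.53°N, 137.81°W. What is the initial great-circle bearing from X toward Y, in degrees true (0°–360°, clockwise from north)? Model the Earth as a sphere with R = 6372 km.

N = sin Δλ·cos φ₂ = +0.9712;  D = cos φ₁ sin φ₂ − sin φ₁ cos φ₂ cos Δλ = +0.1701
initial course = atan2(N, D) = 80.06°

80.1°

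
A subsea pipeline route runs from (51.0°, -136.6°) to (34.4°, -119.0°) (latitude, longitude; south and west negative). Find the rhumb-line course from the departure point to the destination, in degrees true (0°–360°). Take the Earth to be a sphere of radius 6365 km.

Δψ = ln[tan(π/4+φ₂/2)/tan(π/4+φ₁/2)] = -0.3980
Δλ = +0.3072 rad (taken the short way round)
course = atan2(Δλ, Δψ) = 142.34°

142.3°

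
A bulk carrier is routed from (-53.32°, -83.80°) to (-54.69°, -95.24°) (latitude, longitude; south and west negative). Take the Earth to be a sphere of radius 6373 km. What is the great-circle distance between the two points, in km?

762 km

cos σ = sin φ₁ sin φ₂ + cos φ₁ cos φ₂ cos Δλ
      = sin(-53.32°)sin(-54.69°) + cos(-53.32°)cos(-54.69°)cos(-11.44°) = 0.9929
σ = 6.853° → d = Rσ = 6373·0.11961 = 762 km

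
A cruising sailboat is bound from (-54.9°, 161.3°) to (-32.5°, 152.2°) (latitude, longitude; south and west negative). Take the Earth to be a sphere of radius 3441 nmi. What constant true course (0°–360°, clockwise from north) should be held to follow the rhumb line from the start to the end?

Meridional parts: M(φ₁)=-1.1512, M(φ₂)=-0.6004 → ΔM = +0.5508;  Δλ = -0.1588 rad
tan C = Δλ / ΔM = -0.2883 → C = 343.92°

343.9°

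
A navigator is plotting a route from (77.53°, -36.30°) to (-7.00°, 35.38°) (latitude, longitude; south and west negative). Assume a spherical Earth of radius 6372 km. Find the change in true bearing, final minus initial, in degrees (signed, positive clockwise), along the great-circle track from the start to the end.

+58.8°

At departure: θ₁ = atan2(sin Δλ cos φ₂, cos φ₁ sin φ₂ − sin φ₁ cos φ₂ cos Δλ) = 109.35°
At arrival: θ₂ = atan2(sin Δλ cos φ₁, −cos φ₂ sin φ₁ + sin φ₂ cos φ₁ cos Δλ) = 168.16°
Δθ = θ₂ − θ₁ = +58.8°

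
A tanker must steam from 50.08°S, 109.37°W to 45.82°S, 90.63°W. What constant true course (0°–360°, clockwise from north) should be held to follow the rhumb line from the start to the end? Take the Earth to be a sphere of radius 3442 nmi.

71.2°

Meridional parts: M(φ₁)=-1.0129, M(φ₂)=-0.9018 → ΔM = +0.1111;  Δλ = +0.3271 rad
tan C = Δλ / ΔM = +2.9440 → C = 71.24°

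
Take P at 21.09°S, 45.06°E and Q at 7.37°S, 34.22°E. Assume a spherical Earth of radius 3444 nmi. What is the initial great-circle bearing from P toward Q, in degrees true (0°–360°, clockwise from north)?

321.1°

N = sin Δλ·cos φ₂ = -0.1865;  D = cos φ₁ sin φ₂ − sin φ₁ cos φ₂ cos Δλ = +0.2308
initial course = atan2(N, D) = 321.06°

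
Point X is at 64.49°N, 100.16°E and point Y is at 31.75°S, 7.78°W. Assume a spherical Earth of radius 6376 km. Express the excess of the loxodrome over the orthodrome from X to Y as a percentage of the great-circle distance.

Great circle: σ = 2.1990 rad → d_gc = Rσ = 14021.0 km
Rhumb: Δφ = -1.6797, Δλ = -1.8839, Δψ = -2.0705, q = Δφ/Δψ = 0.8113 → d_rh = R√(Δφ²+q²Δλ²) = 14479.6 km
Excess = (14479.6 − 14021.0) / 14021.0 = 458.6 / 14021.0 = 3.27% ≈ 3.3%

3.3%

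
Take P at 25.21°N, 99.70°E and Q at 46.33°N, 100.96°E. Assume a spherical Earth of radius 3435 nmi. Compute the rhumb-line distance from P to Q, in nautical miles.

Δψ = ln[tan(π/4+φ₂/2)/tan(π/4+φ₁/2)] = +0.4597;  Δφ = +0.3686 rad,  Δλ = +0.0220 rad
q = Δφ/Δψ = 0.8019
d = R·√(Δφ² + q²Δλ²) = 3435·0.36904 = 1268 nmi

1268 nmi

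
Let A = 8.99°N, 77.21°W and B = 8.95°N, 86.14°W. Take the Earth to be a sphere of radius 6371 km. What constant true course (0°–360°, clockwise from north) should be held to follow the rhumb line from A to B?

269.7°

Δψ = ln[tan(π/4+φ₂/2)/tan(π/4+φ₁/2)] = -0.0007
Δλ = -0.1559 rad (taken the short way round)
course = atan2(Δλ, Δψ) = 269.74°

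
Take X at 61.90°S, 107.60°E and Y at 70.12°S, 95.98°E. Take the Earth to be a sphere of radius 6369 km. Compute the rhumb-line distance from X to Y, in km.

Δψ = ln[tan(π/4+φ₂/2)/tan(π/4+φ₁/2)] = -0.3563;  Δφ = -0.1435 rad,  Δλ = -0.2028 rad
q = Δφ/Δψ = 0.4027
d = R·√(Δφ² + q²Δλ²) = 6369·0.16508 = 1051 km

1051 km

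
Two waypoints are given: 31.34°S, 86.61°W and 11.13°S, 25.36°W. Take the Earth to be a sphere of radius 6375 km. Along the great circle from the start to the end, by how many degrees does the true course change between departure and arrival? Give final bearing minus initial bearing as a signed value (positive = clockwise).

-24.6°

Initial bearing θ₁ = atan2(sin Δλ cos φ₂, cos φ₁ sin φ₂ − sin φ₁ cos φ₂ cos Δλ) = 84.65°
Final bearing θ₂ = (initial bearing from the destination back to the start) + 180° = 60.07°
Δθ = θ₂ − θ₁ = -24.6°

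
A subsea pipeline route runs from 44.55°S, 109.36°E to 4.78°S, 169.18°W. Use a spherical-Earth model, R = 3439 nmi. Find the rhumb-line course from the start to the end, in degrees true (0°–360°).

Meridional parts: M(φ₁)=-0.8703, M(φ₂)=-0.0835 → ΔM = +0.7868;  Δλ = +1.4217 rad
tan C = Δλ / ΔM = +1.8070 → C = 61.04°

61.0°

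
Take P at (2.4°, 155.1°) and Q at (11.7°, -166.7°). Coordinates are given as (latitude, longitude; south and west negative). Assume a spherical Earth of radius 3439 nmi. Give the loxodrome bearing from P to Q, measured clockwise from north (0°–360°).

Meridional parts: M(φ₁)=+0.0419, M(φ₂)=+0.2056 → ΔM = +0.1637;  Δλ = +0.6667 rad
tan C = Δλ / ΔM = +4.0719 → C = 76.20°

76.2°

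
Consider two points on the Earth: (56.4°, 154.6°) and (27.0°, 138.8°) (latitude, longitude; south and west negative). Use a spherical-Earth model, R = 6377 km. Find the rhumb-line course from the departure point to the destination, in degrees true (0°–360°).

201.3°

Δψ = ln[tan(π/4+φ₂/2)/tan(π/4+φ₁/2)] = -0.7079
Δλ = -0.2758 rad (taken the short way round)
course = atan2(Δλ, Δψ) = 201.28°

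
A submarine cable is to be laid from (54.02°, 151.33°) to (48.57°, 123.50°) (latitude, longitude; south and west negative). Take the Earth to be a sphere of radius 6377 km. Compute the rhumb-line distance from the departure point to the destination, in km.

2027 km

Rhumb course C = atan2(Δλ, Δψ) with Δψ = ln[tan(π/4+φ₂/2)/tan(π/4+φ₁/2)] = -0.1524, Δλ = -0.4857 → C = 252.59°
d = R·|Δφ| / |cos C| = 6377·0.09512 / 0.29929 = 2027 km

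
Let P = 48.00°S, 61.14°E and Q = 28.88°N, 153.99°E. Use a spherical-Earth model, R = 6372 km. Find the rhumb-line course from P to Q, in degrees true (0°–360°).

47.5°

Meridional parts: M(φ₁)=-0.9575, M(φ₂)=+0.5269 → ΔM = +1.4843;  Δλ = +1.6205 rad
tan C = Δλ / ΔM = +1.0918 → C = 47.51°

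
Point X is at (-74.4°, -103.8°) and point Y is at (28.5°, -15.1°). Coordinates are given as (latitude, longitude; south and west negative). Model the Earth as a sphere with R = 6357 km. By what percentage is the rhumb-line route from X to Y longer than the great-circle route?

3.4%

Great circle: σ = 2.0423 rad → d_gc = Rσ = 12982.9 km
Rhumb: Δφ = +1.7959, Δλ = +1.5481, Δψ = +2.5072, q = Δφ/Δψ = 0.7163 → d_rh = R√(Δφ²+q²Δλ²) = 13417.9 km
Excess = (13417.9 − 12982.9) / 12982.9 = 435.0 / 12982.9 = 3.351% ≈ 3.4%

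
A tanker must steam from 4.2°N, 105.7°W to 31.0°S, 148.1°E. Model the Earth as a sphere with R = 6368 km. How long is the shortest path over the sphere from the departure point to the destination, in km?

11785 km

cos σ = sin φ₁ sin φ₂ + cos φ₁ cos φ₂ cos Δλ
      = sin(4.20°)sin(-31.00°) + cos(4.20°)cos(-31.00°)cos(-106.20°) = -0.2762
σ = 106.035° → d = Rσ = 6368·1.85066 = 11785 km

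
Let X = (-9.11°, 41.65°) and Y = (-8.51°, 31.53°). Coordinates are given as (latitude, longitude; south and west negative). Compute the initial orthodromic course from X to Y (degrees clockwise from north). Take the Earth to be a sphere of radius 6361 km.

N = sin Δλ·cos φ₂ = -0.1738;  D = cos φ₁ sin φ₂ − sin φ₁ cos φ₂ cos Δλ = +0.0080
initial course = atan2(N, D) = 272.65°

272.6°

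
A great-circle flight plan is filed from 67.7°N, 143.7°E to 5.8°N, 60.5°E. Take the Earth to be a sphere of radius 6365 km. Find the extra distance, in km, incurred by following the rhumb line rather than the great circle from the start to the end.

387 km

Great circle: cos σ = sin φ₁ sin φ₂ + cos φ₁ cos φ₂ cos Δλ,  σ = 1.4322 rad → d_gc = 9115.67 km
Rhumb line: Δψ = -1.5226, q = Δφ/Δψ = 0.7095, d_rh = R√(Δφ²+q²Δλ²) = 9502.24 km
Excess = 9502.24 − 9115.67 = 386.57 ≈ 387 km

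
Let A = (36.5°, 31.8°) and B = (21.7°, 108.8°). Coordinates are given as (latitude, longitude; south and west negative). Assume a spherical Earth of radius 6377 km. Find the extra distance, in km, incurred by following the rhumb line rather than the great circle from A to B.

158 km

Great circle: cos σ = sin φ₁ sin φ₂ + cos φ₁ cos φ₂ cos Δλ,  σ = 1.1724 rad → d_gc = 7476.3 km
Rhumb line: Δψ = -0.2970, q = Δφ/Δψ = 0.8698, d_rh = R√(Δφ²+q²Δλ²) = 7634.3 km
Excess = 7634.3 − 7476.3 = 158.0 ≈ 158 km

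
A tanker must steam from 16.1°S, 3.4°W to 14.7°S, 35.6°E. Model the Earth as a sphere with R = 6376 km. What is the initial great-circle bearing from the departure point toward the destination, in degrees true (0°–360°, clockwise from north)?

N = sin Δλ·cos φ₂ = +0.6087;  D = cos φ₁ sin φ₂ − sin φ₁ cos φ₂ cos Δλ = -0.0353
initial course = atan2(N, D) = 93.32°

93.3°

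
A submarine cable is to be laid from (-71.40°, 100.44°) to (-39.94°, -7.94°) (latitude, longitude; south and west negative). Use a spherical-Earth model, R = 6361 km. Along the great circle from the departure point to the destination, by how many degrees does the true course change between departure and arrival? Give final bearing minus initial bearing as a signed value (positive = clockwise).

+99.9°

Initial bearing θ₁ = atan2(sin Δλ cos φ₂, cos φ₁ sin φ₂ − sin φ₁ cos φ₂ cos Δλ) = 239.19°
Final bearing θ₂ = (initial bearing from the destination back to the start) + 180° = 339.07°
Δθ = θ₂ − θ₁ = +99.9°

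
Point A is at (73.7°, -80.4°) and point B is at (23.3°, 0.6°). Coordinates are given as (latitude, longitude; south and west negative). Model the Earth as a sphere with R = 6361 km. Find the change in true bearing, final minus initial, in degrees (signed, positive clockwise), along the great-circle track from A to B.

+70.5°

At departure: θ₁ = atan2(sin Δλ cos φ₂, cos φ₁ sin φ₂ − sin φ₁ cos φ₂ cos Δλ) = 91.70°
At arrival: θ₂ = atan2(sin Δλ cos φ₁, −cos φ₂ sin φ₁ + sin φ₂ cos φ₁ cos Δλ) = 162.21°
Δθ = θ₂ − θ₁ = +70.5°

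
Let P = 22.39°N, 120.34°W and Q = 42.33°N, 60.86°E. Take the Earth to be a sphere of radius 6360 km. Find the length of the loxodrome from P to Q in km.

Rhumb course C = atan2(Δλ, Δψ) with Δψ = ln[tan(π/4+φ₂/2)/tan(π/4+φ₁/2)] = +0.4158, Δλ = -3.1206 → C = 277.59°
d = R·|Δφ| / |cos C| = 6360·0.34802 / 0.13208 = 16758 km

16758 km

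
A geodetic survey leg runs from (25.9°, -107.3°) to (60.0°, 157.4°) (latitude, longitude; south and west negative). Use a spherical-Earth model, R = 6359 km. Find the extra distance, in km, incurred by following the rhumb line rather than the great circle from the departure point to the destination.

522 km

Great circle: cos σ = sin φ₁ sin φ₂ + cos φ₁ cos φ₂ cos Δλ,  σ = 1.2273 rad → d_gc = 7804.7 km
Rhumb line: Δψ = +0.8487, q = Δφ/Δψ = 0.7013, d_rh = R√(Δφ²+q²Δλ²) = 8327.0 km
Excess = 8327.0 − 7804.7 = 522.3 ≈ 522 km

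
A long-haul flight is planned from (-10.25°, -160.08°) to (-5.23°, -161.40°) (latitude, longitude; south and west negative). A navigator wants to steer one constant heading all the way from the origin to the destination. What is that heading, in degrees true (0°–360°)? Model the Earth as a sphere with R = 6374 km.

Meridional parts: M(φ₁)=-0.1799, M(φ₂)=-0.0914 → ΔM = +0.0885;  Δλ = -0.0230 rad
tan C = Δλ / ΔM = -0.2605 → C = 345.40°

345.4°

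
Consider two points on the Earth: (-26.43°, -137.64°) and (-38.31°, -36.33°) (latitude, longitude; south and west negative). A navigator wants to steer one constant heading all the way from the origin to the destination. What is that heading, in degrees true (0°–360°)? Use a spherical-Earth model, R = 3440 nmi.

Δψ = ln[tan(π/4+φ₂/2)/tan(π/4+φ₁/2)] = -0.2463
Δλ = +1.7682 rad (taken the short way round)
course = atan2(Δλ, Δψ) = 97.93°

97.9°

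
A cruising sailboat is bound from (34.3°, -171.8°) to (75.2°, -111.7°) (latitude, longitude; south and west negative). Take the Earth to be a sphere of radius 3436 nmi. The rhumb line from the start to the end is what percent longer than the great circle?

Great circle: σ = 0.8632 rad → d_gc = Rσ = 2965.9 nmi
Rhumb: Δφ = +0.7138, Δλ = +1.0489, Δψ = +1.4032, q = Δφ/Δψ = 0.5087 → d_rh = R√(Δφ²+q²Δλ²) = 3062.3 nmi
Excess = (3062.3 − 2965.9) / 2965.9 = 96.4 / 2965.9 = 3.2503% ≈ 3.3%

3.3%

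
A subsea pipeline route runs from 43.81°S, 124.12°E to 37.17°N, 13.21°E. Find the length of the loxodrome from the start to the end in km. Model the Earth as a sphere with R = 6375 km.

14404 km

Δψ = ln[tan(π/4+φ₂/2)/tan(π/4+φ₁/2)] = +1.5520;  Δφ = +1.4134 rad,  Δλ = -1.9357 rad
q = Δφ/Δψ = 0.9107
d = R·√(Δφ² + q²Δλ²) = 6375·2.25946 = 14404 km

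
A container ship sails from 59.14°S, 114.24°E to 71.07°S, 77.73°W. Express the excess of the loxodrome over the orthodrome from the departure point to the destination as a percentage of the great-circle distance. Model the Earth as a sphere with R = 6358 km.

Great circle: σ = 0.8643 rad → d_gc = Rσ = 5494.9 km
Rhumb: Δφ = -0.2082, Δλ = +2.9327, Δψ = -0.5042, q = Δφ/Δψ = 0.4130 → d_rh = R√(Δφ²+q²Δλ²) = 7813.9 km
Excess = (7813.9 − 5494.9) / 5494.9 = 2319.0 / 5494.9 = 42.20% ≈ 42.2%

42.2%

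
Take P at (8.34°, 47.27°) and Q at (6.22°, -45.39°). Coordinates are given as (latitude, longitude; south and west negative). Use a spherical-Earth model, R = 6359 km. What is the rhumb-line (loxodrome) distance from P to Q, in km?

10203 km

Δψ = ln[tan(π/4+φ₂/2)/tan(π/4+φ₁/2)] = -0.0373;  Δφ = -0.0370 rad,  Δλ = -1.6172 rad
q = Δφ/Δψ = 0.9919
d = R·√(Δφ² + q²Δλ²) = 6359·1.60452 = 10203 km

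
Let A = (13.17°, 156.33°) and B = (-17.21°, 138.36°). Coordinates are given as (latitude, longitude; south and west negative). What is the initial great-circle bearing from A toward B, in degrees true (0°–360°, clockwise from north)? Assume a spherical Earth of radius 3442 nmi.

N = sin Δλ·cos φ₂ = -0.2947;  D = cos φ₁ sin φ₂ − sin φ₁ cos φ₂ cos Δλ = -0.4951
initial course = atan2(N, D) = 210.76°

210.8°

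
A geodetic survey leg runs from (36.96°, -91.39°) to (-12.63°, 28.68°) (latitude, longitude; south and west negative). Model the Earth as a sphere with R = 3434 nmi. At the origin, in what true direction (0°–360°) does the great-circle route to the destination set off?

82.0°

N = sin Δλ·cos φ₂ = +0.8445;  D = cos φ₁ sin φ₂ − sin φ₁ cos φ₂ cos Δλ = +0.1193
initial course = atan2(N, D) = 81.96°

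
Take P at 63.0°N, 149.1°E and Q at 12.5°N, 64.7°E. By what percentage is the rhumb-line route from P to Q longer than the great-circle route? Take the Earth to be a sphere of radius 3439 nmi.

4.4%

Great circle: σ = 1.3324 rad → d_gc = Rσ = 4582.3 nmi
Rhumb: Δφ = -0.8814, Δλ = -1.4731, Δψ = -1.2069, q = Δφ/Δψ = 0.7303 → d_rh = R√(Δφ²+q²Δλ²) = 4782.8 nmi
Excess = (4782.8 − 4582.3) / 4582.3 = 200.5 / 4582.3 = 4.38% ≈ 4.4%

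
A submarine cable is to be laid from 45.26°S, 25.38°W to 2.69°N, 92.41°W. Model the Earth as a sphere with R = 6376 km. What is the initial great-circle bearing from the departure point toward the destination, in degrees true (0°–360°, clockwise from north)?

θ = atan2( sin Δλ·cos φ₂ ,  cos φ₁ sin φ₂ − sin φ₁ cos φ₂ cos Δλ )
  = atan2(-0.9197, +0.3099) = 288.62°

288.6°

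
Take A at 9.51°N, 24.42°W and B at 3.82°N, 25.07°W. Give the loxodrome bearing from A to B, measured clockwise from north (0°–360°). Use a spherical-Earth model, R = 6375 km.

186.5°

Meridional parts: M(φ₁)=+0.1667, M(φ₂)=+0.0667 → ΔM = -0.1000;  Δλ = -0.0113 rad
tan C = Δλ / ΔM = +0.1134 → C = 186.47°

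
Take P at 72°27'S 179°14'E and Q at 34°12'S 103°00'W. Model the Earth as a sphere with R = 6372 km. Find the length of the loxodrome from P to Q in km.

6328 km

Rhumb course C = atan2(Δλ, Δψ) with Δψ = ln[tan(π/4+φ₂/2)/tan(π/4+φ₁/2)] = +1.2326, Δλ = +1.3573 → C = 47.76°
d = R·|Δφ| / |cos C| = 6372·0.66759 / 0.67228 = 6328 km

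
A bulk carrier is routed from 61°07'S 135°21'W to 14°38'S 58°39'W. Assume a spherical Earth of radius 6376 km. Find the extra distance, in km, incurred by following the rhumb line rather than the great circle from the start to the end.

Great circle: cos σ = sin φ₁ sin φ₂ + cos φ₁ cos φ₂ cos Δλ,  σ = 1.2358 rad → d_gc = 7879.8 km
Rhumb line: Δψ = +1.0984, q = Δφ/Δψ = 0.7386, d_rh = R√(Δφ²+q²Δλ²) = 8154.9 km
Excess = 8154.9 − 7879.8 = 275.1 ≈ 275 km

275 km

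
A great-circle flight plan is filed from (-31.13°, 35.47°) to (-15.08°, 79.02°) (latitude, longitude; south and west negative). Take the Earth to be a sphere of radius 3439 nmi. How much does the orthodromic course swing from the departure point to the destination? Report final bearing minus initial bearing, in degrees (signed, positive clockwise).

Initial bearing θ₁ = atan2(sin Δλ cos φ₂, cos φ₁ sin φ₂ − sin φ₁ cos φ₂ cos Δλ) = 78.19°
Final bearing θ₂ = (initial bearing from the destination back to the start) + 180° = 60.20°
Δθ = θ₂ − θ₁ = -18.0°

-18.0°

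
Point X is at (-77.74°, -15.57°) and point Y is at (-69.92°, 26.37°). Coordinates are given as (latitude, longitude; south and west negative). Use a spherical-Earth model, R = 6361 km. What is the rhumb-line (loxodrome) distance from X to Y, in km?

Rhumb course C = atan2(Δλ, Δψ) with Δψ = ln[tan(π/4+φ₂/2)/tan(π/4+φ₁/2)] = +0.4999, Δλ = +0.7320 → C = 55.67°
d = R·|Δφ| / |cos C| = 6361·0.13648 / 0.56394 = 1539 km

1539 km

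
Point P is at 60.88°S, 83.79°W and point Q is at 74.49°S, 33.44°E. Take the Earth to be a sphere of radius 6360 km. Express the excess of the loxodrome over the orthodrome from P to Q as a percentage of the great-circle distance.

17.4%

Great circle: σ = 0.6725 rad → d_gc = Rσ = 4277.3 km
Rhumb: Δφ = -0.2375, Δλ = +2.0460, Δψ = -0.6457, q = Δφ/Δψ = 0.3679 → d_rh = R√(Δφ²+q²Δλ²) = 5020.1 km
Excess = (5020.1 − 4277.3) / 4277.3 = 742.8 / 4277.3 = 17.37% ≈ 17.4%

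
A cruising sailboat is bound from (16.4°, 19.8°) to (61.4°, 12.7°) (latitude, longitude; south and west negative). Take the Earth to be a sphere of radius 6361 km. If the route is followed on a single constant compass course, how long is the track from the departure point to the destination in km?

5029 km

Rhumb course C = atan2(Δλ, Δψ) with Δψ = ln[tan(π/4+φ₂/2)/tan(π/4+φ₁/2)] = +1.0767, Δλ = -0.1239 → C = 353.43°
d = R·|Δφ| / |cos C| = 6361·0.78540 / 0.99344 = 5029 km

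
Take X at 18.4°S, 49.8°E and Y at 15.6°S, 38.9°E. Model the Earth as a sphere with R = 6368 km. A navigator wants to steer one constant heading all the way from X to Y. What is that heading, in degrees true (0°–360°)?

Δψ = ln[tan(π/4+φ₂/2)/tan(π/4+φ₁/2)] = +0.0511
Δλ = -0.1902 rad (taken the short way round)
course = atan2(Δλ, Δψ) = 285.04°

285.0°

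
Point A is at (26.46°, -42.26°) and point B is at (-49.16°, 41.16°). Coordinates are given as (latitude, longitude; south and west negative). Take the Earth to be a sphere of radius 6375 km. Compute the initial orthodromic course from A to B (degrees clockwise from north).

137.6°

θ = atan2( sin Δλ·cos φ₂ ,  cos φ₁ sin φ₂ − sin φ₁ cos φ₂ cos Δλ )
  = atan2(+0.6496, -0.7107) = 137.57°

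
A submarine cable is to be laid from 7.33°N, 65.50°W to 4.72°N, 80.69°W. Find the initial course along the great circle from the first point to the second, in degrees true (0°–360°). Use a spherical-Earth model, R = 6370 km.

θ = atan2( sin Δλ·cos φ₂ ,  cos φ₁ sin φ₂ − sin φ₁ cos φ₂ cos Δλ )
  = atan2(-0.2611, -0.0411) = 261.06°

261.1°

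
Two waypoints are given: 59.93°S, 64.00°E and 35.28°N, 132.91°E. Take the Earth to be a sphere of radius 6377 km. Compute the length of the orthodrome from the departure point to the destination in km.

12315 km

cos σ = sin φ₁ sin φ₂ + cos φ₁ cos φ₂ cos Δλ
      = sin(-59.93°)sin(35.28°) + cos(-59.93°)cos(35.28°)cos(68.91°) = -0.3527
σ = 110.650° → d = Rσ = 6377·1.93120 = 12315 km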